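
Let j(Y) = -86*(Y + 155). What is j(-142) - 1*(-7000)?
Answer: 5882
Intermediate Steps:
j(Y) = -13330 - 86*Y (j(Y) = -86*(155 + Y) = -13330 - 86*Y)
j(-142) - 1*(-7000) = (-13330 - 86*(-142)) - 1*(-7000) = (-13330 + 12212) + 7000 = -1118 + 7000 = 5882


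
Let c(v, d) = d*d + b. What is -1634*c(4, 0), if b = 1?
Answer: -1634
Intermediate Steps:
c(v, d) = 1 + d² (c(v, d) = d*d + 1 = d² + 1 = 1 + d²)
-1634*c(4, 0) = -1634*(1 + 0²) = -1634*(1 + 0) = -1634*1 = -1634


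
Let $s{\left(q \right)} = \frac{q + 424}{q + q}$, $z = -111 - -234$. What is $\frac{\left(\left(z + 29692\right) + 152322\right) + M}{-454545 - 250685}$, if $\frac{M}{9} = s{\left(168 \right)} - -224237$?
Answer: $- \frac{15402001}{4936610} \approx -3.12$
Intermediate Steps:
$z = 123$ ($z = -111 + 234 = 123$)
$s{\left(q \right)} = \frac{424 + q}{2 q}$
$M = \frac{14127042}{7}$ ($M = 9 \left(\frac{424 + 168}{2 \cdot 168} - -224237\right) = 9 \left(\frac{1}{2} \cdot \frac{1}{168} \cdot 592 + 224237\right) = 9 \left(\frac{37}{21} + 224237\right) = 9 \cdot \frac{4709014}{21} = \frac{14127042}{7} \approx 2.0181 \cdot 10^{6}$)
$\frac{\left(\left(z + 29692\right) + 152322\right) + M}{-454545 - 250685} = \frac{\left(\left(123 + 29692\right) + 152322\right) + \frac{14127042}{7}}{-454545 - 250685} = \frac{\left(29815 + 152322\right) + \frac{14127042}{7}}{-705230} = \left(182137 + \frac{14127042}{7}\right) \left(- \frac{1}{705230}\right) = \frac{15402001}{7} \left(- \frac{1}{705230}\right) = - \frac{15402001}{4936610}$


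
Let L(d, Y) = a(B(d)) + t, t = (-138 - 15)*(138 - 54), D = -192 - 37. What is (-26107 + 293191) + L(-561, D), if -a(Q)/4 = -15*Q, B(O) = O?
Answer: 220572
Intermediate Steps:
D = -229
a(Q) = 60*Q (a(Q) = -(-60)*Q = 60*Q)
t = -12852 (t = -153*84 = -12852)
L(d, Y) = -12852 + 60*d (L(d, Y) = 60*d - 12852 = -12852 + 60*d)
(-26107 + 293191) + L(-561, D) = (-26107 + 293191) + (-12852 + 60*(-561)) = 267084 + (-12852 - 33660) = 267084 - 46512 = 220572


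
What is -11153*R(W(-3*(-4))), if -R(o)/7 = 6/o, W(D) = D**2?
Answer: 78071/24 ≈ 3253.0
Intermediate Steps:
R(o) = -42/o
-11153*R(W(-3*(-4))) = -(-468426)/((-3*(-4))**2) = -(-468426)/(12**2) = -(-468426)/144 = -11153*(-7/24) = 78071/24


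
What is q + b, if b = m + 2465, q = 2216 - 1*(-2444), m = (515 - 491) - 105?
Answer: 7044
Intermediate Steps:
m = -81 (m = 24 - 105 = -81)
q = 4660 (q = 2216 + 2444 = 4660)
b = 2384 (b = -81 + 2465 = 2384)
q + b = 4660 + 2384 = 7044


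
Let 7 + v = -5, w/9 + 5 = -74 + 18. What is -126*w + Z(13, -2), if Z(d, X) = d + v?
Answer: 69175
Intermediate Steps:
w = -549 (w = -45 + 9*(-74 + 18) = -45 + 9*(-56) = -45 - 504 = -549)
v = -12 (v = -7 - 5 = -12)
Z(d, X) = -12 + d (Z(d, X) = d - 12 = -12 + d)
-126*w + Z(13, -2) = -126*(-549) + (-12 + 13) = 69174 + 1 = 69175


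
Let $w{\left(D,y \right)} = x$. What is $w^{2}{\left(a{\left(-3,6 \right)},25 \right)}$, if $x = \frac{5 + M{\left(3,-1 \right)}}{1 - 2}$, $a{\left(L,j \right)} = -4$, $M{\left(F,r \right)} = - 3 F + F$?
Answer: $1$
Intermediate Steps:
$M{\left(F,r \right)} = - 2 F$
$x = 1$ ($x = \frac{5 - 6}{1 - 2} = \frac{5 - 6}{-1} = \left(-1\right) \left(-1\right) = 1$)
$w{\left(D,y \right)} = 1$
$w^{2}{\left(a{\left(-3,6 \right)},25 \right)} = 1^{2} = 1$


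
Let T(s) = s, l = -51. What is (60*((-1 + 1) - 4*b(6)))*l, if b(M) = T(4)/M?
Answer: 8160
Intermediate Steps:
b(M) = 4/M
(60*((-1 + 1) - 4*b(6)))*l = (60*((-1 + 1) - 16/6))*(-51) = (60*(0 - 16/6))*(-51) = (60*(0 - 4*⅔))*(-51) = (60*(0 - 8/3))*(-51) = (60*(-8/3))*(-51) = -160*(-51) = 8160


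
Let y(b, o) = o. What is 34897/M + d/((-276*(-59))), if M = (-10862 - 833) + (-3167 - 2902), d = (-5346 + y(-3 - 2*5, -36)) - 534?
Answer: -56112881/24105748 ≈ -2.3278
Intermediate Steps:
d = -5916 (d = (-5346 - 36) - 534 = -5382 - 534 = -5916)
M = -17764 (M = -11695 - 6069 = -17764)
34897/M + d/((-276*(-59))) = 34897/(-17764) - 5916/((-276*(-59))) = 34897*(-1/17764) - 5916/16284 = -34897/17764 - 5916*1/16284 = -34897/17764 - 493/1357 = -56112881/24105748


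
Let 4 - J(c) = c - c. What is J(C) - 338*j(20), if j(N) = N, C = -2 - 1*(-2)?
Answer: -6756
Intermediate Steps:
C = 0 (C = -2 + 2 = 0)
J(c) = 4 (J(c) = 4 - (c - c) = 4 - 1*0 = 4 + 0 = 4)
J(C) - 338*j(20) = 4 - 338*20 = 4 - 6760 = -6756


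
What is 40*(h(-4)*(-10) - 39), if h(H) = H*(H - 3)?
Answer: -12760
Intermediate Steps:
h(H) = H*(-3 + H)
40*(h(-4)*(-10) - 39) = 40*(-4*(-3 - 4)*(-10) - 39) = 40*(-4*(-7)*(-10) - 39) = 40*(28*(-10) - 39) = 40*(-280 - 39) = 40*(-319) = -12760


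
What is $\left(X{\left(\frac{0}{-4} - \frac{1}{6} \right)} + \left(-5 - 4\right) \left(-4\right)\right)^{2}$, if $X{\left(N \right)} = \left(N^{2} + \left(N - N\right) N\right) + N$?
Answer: $\frac{1666681}{1296} \approx 1286.0$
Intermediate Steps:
$X{\left(N \right)} = N + N^{2}$ ($X{\left(N \right)} = \left(N^{2} + 0 N\right) + N = \left(N^{2} + 0\right) + N = N^{2} + N = N + N^{2}$)
$\left(X{\left(\frac{0}{-4} - \frac{1}{6} \right)} + \left(-5 - 4\right) \left(-4\right)\right)^{2} = \left(\left(\frac{0}{-4} - \frac{1}{6}\right) \left(1 + \left(\frac{0}{-4} - \frac{1}{6}\right)\right) + \left(-5 - 4\right) \left(-4\right)\right)^{2} = \left(\left(0 \left(- \frac{1}{4}\right) - \frac{1}{6}\right) \left(1 + \left(0 \left(- \frac{1}{4}\right) - \frac{1}{6}\right)\right) - -36\right)^{2} = \left(\left(0 - \frac{1}{6}\right) \left(1 + \left(0 - \frac{1}{6}\right)\right) + 36\right)^{2} = \left(- \frac{1 - \frac{1}{6}}{6} + 36\right)^{2} = \left(\left(- \frac{1}{6}\right) \frac{5}{6} + 36\right)^{2} = \left(- \frac{5}{36} + 36\right)^{2} = \left(\frac{1291}{36}\right)^{2} = \frac{1666681}{1296}$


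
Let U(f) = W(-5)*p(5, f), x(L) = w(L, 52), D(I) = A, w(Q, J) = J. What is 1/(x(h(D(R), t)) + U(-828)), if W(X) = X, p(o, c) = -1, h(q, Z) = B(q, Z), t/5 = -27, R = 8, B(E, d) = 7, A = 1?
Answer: 1/57 ≈ 0.017544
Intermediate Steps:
D(I) = 1
t = -135 (t = 5*(-27) = -135)
h(q, Z) = 7
x(L) = 52
U(f) = 5 (U(f) = -5*(-1) = 5)
1/(x(h(D(R), t)) + U(-828)) = 1/(52 + 5) = 1/57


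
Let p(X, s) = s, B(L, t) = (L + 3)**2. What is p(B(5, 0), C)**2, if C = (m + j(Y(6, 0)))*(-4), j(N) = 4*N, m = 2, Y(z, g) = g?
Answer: 64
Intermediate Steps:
B(L, t) = (3 + L)**2
C = -8 (C = (2 + 4*0)*(-4) = (2 + 0)*(-4) = 2*(-4) = -8)
p(B(5, 0), C)**2 = (-8)**2 = 64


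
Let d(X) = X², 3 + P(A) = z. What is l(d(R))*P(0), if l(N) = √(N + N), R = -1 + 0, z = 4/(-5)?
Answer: -19*√2/5 ≈ -5.3740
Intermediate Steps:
z = -⅘ (z = 4*(-⅕) = -⅘ ≈ -0.80000)
P(A) = -19/5 (P(A) = -3 - ⅘ = -19/5)
R = -1
l(N) = √2*√N (l(N) = √(2*N) = √2*√N)
l(d(R))*P(0) = (√2*√((-1)²))*(-19/5) = (√2*√1)*(-19/5) = (√2*1)*(-19/5) = √2*(-19/5) = -19*√2/5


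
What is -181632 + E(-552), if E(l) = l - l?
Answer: -181632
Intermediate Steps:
E(l) = 0
-181632 + E(-552) = -181632 + 0 = -181632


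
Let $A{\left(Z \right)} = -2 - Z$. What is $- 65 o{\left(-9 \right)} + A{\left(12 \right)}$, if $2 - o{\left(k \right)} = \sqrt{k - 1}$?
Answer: $-144 + 65 i \sqrt{10} \approx -144.0 + 205.55 i$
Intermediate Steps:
$o{\left(k \right)} = 2 - \sqrt{-1 + k}$ ($o{\left(k \right)} = 2 - \sqrt{k - 1} = 2 - \sqrt{-1 + k}$)
$- 65 o{\left(-9 \right)} + A{\left(12 \right)} = - 65 \left(2 - \sqrt{-1 - 9}\right) - 14 = - 65 \left(2 - \sqrt{-10}\right) - 14 = - 65 \left(2 - i \sqrt{10}\right) - 14 = \left(-130 + 65 i \sqrt{10}\right) - 14 = -144 + 65 i \sqrt{10}$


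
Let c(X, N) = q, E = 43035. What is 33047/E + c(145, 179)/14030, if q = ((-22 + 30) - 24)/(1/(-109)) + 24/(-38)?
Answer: 2835133/3177795 ≈ 0.89217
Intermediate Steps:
q = 33124/19 (q = (8 - 24)/(-1/109) + 24*(-1/38) = -16*(-109) - 12/19 = 1744 - 12/19 = 33124/19 ≈ 1743.4)
c(X, N) = 33124/19
33047/E + c(145, 179)/14030 = 33047/43035 + (33124/19)/14030 = 33047*(1/43035) + (33124/19)*(1/14030) = 33047/43035 + 16562/133285 = 2835133/3177795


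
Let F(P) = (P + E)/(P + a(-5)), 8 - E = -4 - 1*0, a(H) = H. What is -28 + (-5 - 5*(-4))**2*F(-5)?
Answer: -371/2 ≈ -185.50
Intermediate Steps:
E = 12 (E = 8 - (-4 - 1*0) = 8 - (-4 + 0) = 8 - 1*(-4) = 8 + 4 = 12)
F(P) = (12 + P)/(-5 + P) (F(P) = (P + 12)/(P - 5) = (12 + P)/(-5 + P))
-28 + (-5 - 5*(-4))**2*F(-5) = -28 + (-5 - 5*(-4))**2*((12 - 5)/(-5 - 5)) = -28 + (-5 + 20)**2*(7/(-10)) = -28 + 15**2*(-1/10*7) = -28 + 225*(-7/10) = -28 - 315/2 = -371/2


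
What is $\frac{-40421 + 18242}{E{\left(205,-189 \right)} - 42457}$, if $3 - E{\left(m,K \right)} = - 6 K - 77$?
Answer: $\frac{22179}{43511} \approx 0.50973$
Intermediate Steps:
$E{\left(m,K \right)} = 80 + 6 K$ ($E{\left(m,K \right)} = 3 - \left(- 6 K - 77\right) = 3 - \left(-77 - 6 K\right) = 3 + \left(77 + 6 K\right) = 80 + 6 K$)
$\frac{-40421 + 18242}{E{\left(205,-189 \right)} - 42457} = \frac{-40421 + 18242}{\left(80 + 6 \left(-189\right)\right) - 42457} = - \frac{22179}{\left(80 - 1134\right) - 42457} = - \frac{22179}{-1054 - 42457} = - \frac{22179}{-43511} = \left(-22179\right) \left(- \frac{1}{43511}\right) = \frac{22179}{43511}$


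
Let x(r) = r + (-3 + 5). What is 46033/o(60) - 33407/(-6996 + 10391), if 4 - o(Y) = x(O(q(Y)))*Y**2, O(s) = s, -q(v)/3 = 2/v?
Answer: -384652287/23208220 ≈ -16.574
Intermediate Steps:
q(v) = -6/v
x(r) = 2 + r (x(r) = r + 2 = 2 + r)
o(Y) = 4 - Y**2*(2 - 6/Y) (o(Y) = 4 - (2 - 6/Y)*Y**2 = 4 - Y**2*(2 - 6/Y))
46033/o(60) - 33407/(-6996 + 10391) = 46033/(4 - 2*60*(-3 + 60)) - 33407/(-6996 + 10391) = 46033/(4 - 2*60*57) - 33407/3395 = 46033/(4 - 6840) - 33407*1/3395 = 46033/(-6836) - 33407/3395 = 46033*(-1/6836) - 33407/3395 = -46033/6836 - 33407/3395 = -384652287/23208220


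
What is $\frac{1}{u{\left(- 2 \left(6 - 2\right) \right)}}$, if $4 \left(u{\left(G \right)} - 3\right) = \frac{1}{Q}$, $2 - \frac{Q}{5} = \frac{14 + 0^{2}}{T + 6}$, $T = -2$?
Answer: $\frac{30}{89} \approx 0.33708$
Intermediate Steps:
$Q = - \frac{15}{2}$ ($Q = 10 - 5 \frac{14 + 0^{2}}{-2 + 6} = 10 - 5 \frac{14 + 0}{4} = 10 - 5 \cdot 14 \cdot \frac{1}{4} = 10 - \frac{35}{2} = - \frac{15}{2} \approx -7.5$)
$u{\left(G \right)} = \frac{89}{30}$ ($u{\left(G \right)} = 3 + \frac{1}{4 \left(- \frac{15}{2}\right)} = 3 + \frac{1}{4} \left(- \frac{2}{15}\right) = 3 - \frac{1}{30} = \frac{89}{30}$)
$\frac{1}{u{\left(- 2 \left(6 - 2\right) \right)}} = \frac{1}{\frac{89}{30}} = \frac{30}{89}$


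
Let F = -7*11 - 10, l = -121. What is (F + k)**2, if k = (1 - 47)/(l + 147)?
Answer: 1331716/169 ≈ 7880.0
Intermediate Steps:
F = -87 (F = -77 - 10 = -87)
k = -23/13 (k = (1 - 47)/(-121 + 147) = -46/26 = -46*1/26 = -23/13 ≈ -1.7692)
(F + k)**2 = (-87 - 23/13)**2 = (-1154/13)**2 = 1331716/169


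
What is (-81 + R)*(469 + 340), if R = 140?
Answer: 47731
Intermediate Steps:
(-81 + R)*(469 + 340) = (-81 + 140)*(469 + 340) = 59*809 = 47731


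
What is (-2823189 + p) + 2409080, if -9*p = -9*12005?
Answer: -402104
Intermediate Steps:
p = 12005 (p = -(-1)*12005 = -⅑*(-108045) = 12005)
(-2823189 + p) + 2409080 = (-2823189 + 12005) + 2409080 = -2811184 + 2409080 = -402104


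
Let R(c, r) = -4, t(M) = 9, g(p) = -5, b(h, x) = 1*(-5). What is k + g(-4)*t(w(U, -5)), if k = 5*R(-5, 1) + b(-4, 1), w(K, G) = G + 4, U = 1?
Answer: -70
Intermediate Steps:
b(h, x) = -5
w(K, G) = 4 + G
k = -25 (k = 5*(-4) - 5 = -20 - 5 = -25)
k + g(-4)*t(w(U, -5)) = -25 - 5*9 = -25 - 45 = -70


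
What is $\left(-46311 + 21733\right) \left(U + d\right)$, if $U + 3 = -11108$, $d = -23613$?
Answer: $853446472$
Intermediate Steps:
$U = -11111$ ($U = -3 - 11108 = -11111$)
$\left(-46311 + 21733\right) \left(U + d\right) = \left(-46311 + 21733\right) \left(-11111 - 23613\right) = \left(-24578\right) \left(-34724\right) = 853446472$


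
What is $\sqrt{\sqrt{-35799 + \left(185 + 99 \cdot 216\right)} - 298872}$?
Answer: $\sqrt{-298872 + i \sqrt{14230}} \approx 0.11 + 546.69 i$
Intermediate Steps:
$\sqrt{\sqrt{-35799 + \left(185 + 99 \cdot 216\right)} - 298872} = \sqrt{\sqrt{-35799 + \left(185 + 21384\right)} - 298872} = \sqrt{\sqrt{-35799 + 21569} - 298872} = \sqrt{\sqrt{-14230} - 298872} = \sqrt{i \sqrt{14230} - 298872} = \sqrt{-298872 + i \sqrt{14230}}$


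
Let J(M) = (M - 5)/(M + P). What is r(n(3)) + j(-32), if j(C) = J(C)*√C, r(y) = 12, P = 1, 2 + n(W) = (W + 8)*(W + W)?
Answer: 12 + 148*I*√2/31 ≈ 12.0 + 6.7517*I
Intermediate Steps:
n(W) = -2 + 2*W*(8 + W) (n(W) = -2 + (W + 8)*(W + W) = -2 + (8 + W)*(2*W) = -2 + 2*W*(8 + W))
J(M) = (-5 + M)/(1 + M) (J(M) = (M - 5)/(M + 1) = (-5 + M)/(1 + M))
j(C) = √C*(-5 + C)/(1 + C) (j(C) = ((-5 + C)/(1 + C))*√C = √C*(-5 + C)/(1 + C))
r(n(3)) + j(-32) = 12 + √(-32)*(-5 - 32)/(1 - 32) = 12 + (4*I*√2)*(-37)/(-31) = 12 + (4*I*√2)*(-1/31)*(-37) = 12 + 148*I*√2/31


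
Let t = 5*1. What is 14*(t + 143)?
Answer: 2072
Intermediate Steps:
t = 5
14*(t + 143) = 14*(5 + 143) = 14*148 = 2072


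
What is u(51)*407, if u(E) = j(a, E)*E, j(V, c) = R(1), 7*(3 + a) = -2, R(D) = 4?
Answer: 83028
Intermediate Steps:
a = -23/7 (a = -3 + (⅐)*(-2) = -3 - 2/7 = -23/7 ≈ -3.2857)
j(V, c) = 4
u(E) = 4*E
u(51)*407 = (4*51)*407 = 204*407 = 83028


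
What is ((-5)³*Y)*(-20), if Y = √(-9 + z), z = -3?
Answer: 5000*I*√3 ≈ 8660.3*I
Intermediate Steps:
Y = 2*I*√3 (Y = √(-9 - 3) = √(-12) = 2*I*√3 ≈ 3.4641*I)
((-5)³*Y)*(-20) = ((-5)³*(2*I*√3))*(-20) = -250*I*√3*(-20) = 5000*I*√3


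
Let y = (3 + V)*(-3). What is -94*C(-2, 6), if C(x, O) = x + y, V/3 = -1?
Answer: 188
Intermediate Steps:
V = -3 (V = 3*(-1) = -3)
y = 0 (y = (3 - 3)*(-3) = 0*(-3) = 0)
C(x, O) = x (C(x, O) = x + 0 = x)
-94*C(-2, 6) = -94*(-2) = 188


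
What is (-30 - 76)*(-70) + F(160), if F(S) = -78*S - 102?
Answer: -5162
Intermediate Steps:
F(S) = -102 - 78*S
(-30 - 76)*(-70) + F(160) = (-30 - 76)*(-70) + (-102 - 78*160) = -106*(-70) + (-102 - 12480) = 7420 - 12582 = -5162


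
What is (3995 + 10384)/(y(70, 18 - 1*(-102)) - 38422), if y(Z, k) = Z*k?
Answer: -14379/30022 ≈ -0.47895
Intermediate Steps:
(3995 + 10384)/(y(70, 18 - 1*(-102)) - 38422) = (3995 + 10384)/(70*(18 - 1*(-102)) - 38422) = 14379/(70*(18 + 102) - 38422) = 14379/(70*120 - 38422) = 14379/(8400 - 38422) = 14379/(-30022) = 14379*(-1/30022) = -14379/30022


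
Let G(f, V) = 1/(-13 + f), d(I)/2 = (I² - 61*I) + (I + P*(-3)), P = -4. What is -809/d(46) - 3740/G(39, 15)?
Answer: -122910551/1264 ≈ -97239.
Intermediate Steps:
d(I) = 24 - 120*I + 2*I² (d(I) = 2*((I² - 61*I) + (I - 4*(-3))) = 2*((I² - 61*I) + (I + 12)) = 2*((I² - 61*I) + (12 + I)) = 2*(12 + I² - 60*I) = 24 - 120*I + 2*I²)
-809/d(46) - 3740/G(39, 15) = -809/(24 - 120*46 + 2*46²) - 3740/(1/(-13 + 39)) = -809/(24 - 5520 + 2*2116) - 3740/(1/26) = -809/(24 - 5520 + 4232) - 3740/1/26 = -809/(-1264) - 3740*26 = -809*(-1/1264) - 97240 = 809/1264 - 97240 = -122910551/1264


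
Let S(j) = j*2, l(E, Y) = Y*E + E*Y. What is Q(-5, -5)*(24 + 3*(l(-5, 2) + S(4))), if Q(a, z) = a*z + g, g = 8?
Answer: -396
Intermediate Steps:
Q(a, z) = 8 + a*z (Q(a, z) = a*z + 8 = 8 + a*z)
l(E, Y) = 2*E*Y (l(E, Y) = E*Y + E*Y = 2*E*Y)
S(j) = 2*j
Q(-5, -5)*(24 + 3*(l(-5, 2) + S(4))) = (8 - 5*(-5))*(24 + 3*(2*(-5)*2 + 2*4)) = (8 + 25)*(24 + 3*(-20 + 8)) = 33*(24 + 3*(-12)) = 33*(24 - 36) = 33*(-12) = -396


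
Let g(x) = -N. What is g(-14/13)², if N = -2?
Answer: 4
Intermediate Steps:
g(x) = 2 (g(x) = -1*(-2) = 2)
g(-14/13)² = 2² = 4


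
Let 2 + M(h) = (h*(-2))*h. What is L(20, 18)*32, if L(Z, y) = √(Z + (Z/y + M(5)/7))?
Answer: 32*√6034/21 ≈ 118.37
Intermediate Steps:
M(h) = -2 - 2*h² (M(h) = -2 + (h*(-2))*h = -2 + (-2*h)*h = -2 - 2*h²)
L(Z, y) = √(-52/7 + Z + Z/y) (L(Z, y) = √(Z + (Z/y + (-2 - 2*5²)/7)) = √(Z + (Z/y + (-2 - 2*25)*(⅐))) = √(Z + (Z/y + (-2 - 50)*(⅐))) = √(Z + (Z/y - 52*⅐)) = √(Z + (Z/y - 52/7)) = √(Z + (-52/7 + Z/y)) = √(-52/7 + Z + Z/y))
L(20, 18)*32 = (√(-364 + 49*20 + 49*20/18)/7)*32 = (√(-364 + 980 + 49*20*(1/18))/7)*32 = (√(-364 + 980 + 490/9)/7)*32 = (√(6034/9)/7)*32 = ((√6034/3)/7)*32 = (√6034/21)*32 = 32*√6034/21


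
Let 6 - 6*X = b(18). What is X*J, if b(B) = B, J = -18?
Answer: 36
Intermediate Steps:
X = -2 (X = 1 - ⅙*18 = 1 - 3 = -2)
X*J = -2*(-18) = 36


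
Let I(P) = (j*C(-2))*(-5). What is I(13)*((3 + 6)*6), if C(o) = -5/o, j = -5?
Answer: 3375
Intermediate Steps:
I(P) = 125/2 (I(P) = -(-25)/(-2)*(-5) = -(-25)*(-1)/2*(-5) = -5*5/2*(-5) = -25/2*(-5) = 125/2)
I(13)*((3 + 6)*6) = 125*((3 + 6)*6)/2 = 125*(9*6)/2 = (125/2)*54 = 3375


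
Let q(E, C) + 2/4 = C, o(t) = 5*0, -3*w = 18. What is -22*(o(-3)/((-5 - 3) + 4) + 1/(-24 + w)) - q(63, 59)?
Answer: -1733/30 ≈ -57.767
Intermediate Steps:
w = -6 (w = -⅓*18 = -6)
o(t) = 0
q(E, C) = -½ + C
-22*(o(-3)/((-5 - 3) + 4) + 1/(-24 + w)) - q(63, 59) = -22*(0/((-5 - 3) + 4) + 1/(-24 - 6)) - (-½ + 59) = -22*(0/(-8 + 4) + 1/(-30)) - 1*117/2 = -22*(0/(-4) - 1/30) - 117/2 = -22*(-¼*0 - 1/30) - 117/2 = -22*(0 - 1/30) - 117/2 = -22*(-1/30) - 117/2 = 11/15 - 117/2 = -1733/30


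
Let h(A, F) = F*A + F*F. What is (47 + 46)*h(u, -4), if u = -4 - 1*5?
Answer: 4836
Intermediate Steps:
u = -9 (u = -4 - 5 = -9)
h(A, F) = F² + A*F (h(A, F) = A*F + F² = F² + A*F)
(47 + 46)*h(u, -4) = (47 + 46)*(-4*(-9 - 4)) = 93*(-4*(-13)) = 93*52 = 4836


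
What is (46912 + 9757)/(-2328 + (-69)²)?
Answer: 56669/2433 ≈ 23.292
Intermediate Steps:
(46912 + 9757)/(-2328 + (-69)²) = 56669/(-2328 + 4761) = 56669/2433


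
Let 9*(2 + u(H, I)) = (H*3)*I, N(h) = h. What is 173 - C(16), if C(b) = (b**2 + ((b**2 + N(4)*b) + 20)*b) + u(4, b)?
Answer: -16627/3 ≈ -5542.3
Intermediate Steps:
u(H, I) = -2 + H*I/3 (u(H, I) = -2 + ((H*3)*I)/9 = -2 + ((3*H)*I)/9 = -2 + (3*H*I)/9 = -2 + H*I/3)
C(b) = -2 + b**2 + 4*b/3 + b*(20 + b**2 + 4*b) (C(b) = (b**2 + ((b**2 + 4*b) + 20)*b) + (-2 + (1/3)*4*b) = (b**2 + (20 + b**2 + 4*b)*b) + (-2 + 4*b/3) = (b**2 + b*(20 + b**2 + 4*b)) + (-2 + 4*b/3) = -2 + b**2 + 4*b/3 + b*(20 + b**2 + 4*b))
173 - C(16) = 173 - (-2 + 16**3 + 5*16**2 + (64/3)*16) = 173 - (-2 + 4096 + 5*256 + 1024/3) = 173 - (-2 + 4096 + 1280 + 1024/3) = 173 - 1*17146/3 = 173 - 17146/3 = -16627/3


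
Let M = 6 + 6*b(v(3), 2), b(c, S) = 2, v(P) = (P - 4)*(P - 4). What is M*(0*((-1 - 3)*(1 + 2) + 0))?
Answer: 0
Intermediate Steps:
v(P) = (-4 + P)² (v(P) = (-4 + P)*(-4 + P) = (-4 + P)²)
M = 18 (M = 6 + 6*2 = 6 + 12 = 18)
M*(0*((-1 - 3)*(1 + 2) + 0)) = 18*(0*((-1 - 3)*(1 + 2) + 0)) = 18*(0*(-4*3 + 0)) = 18*(0*(-12 + 0)) = 18*(0*(-12)) = 18*0 = 0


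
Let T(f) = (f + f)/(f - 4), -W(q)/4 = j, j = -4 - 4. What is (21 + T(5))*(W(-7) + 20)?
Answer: 1612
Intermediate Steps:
j = -8
W(q) = 32 (W(q) = -4*(-8) = 32)
T(f) = 2*f/(-4 + f) (T(f) = (2*f)/(-4 + f) = 2*f/(-4 + f))
(21 + T(5))*(W(-7) + 20) = (21 + 2*5/(-4 + 5))*(32 + 20) = (21 + 2*5/1)*52 = (21 + 2*5*1)*52 = (21 + 10)*52 = 31*52 = 1612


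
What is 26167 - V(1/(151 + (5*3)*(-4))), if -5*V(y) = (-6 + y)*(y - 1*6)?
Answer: 216748332/8281 ≈ 26174.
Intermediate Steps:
V(y) = -(-6 + y)**2/5 (V(y) = -(-6 + y)*(y - 1*6)/5 = -(-6 + y)*(y - 6)/5 = -(-6 + y)*(-6 + y)/5 = -(-6 + y)**2/5)
26167 - V(1/(151 + (5*3)*(-4))) = 26167 - (-1)*(-6 + 1/(151 + (5*3)*(-4)))**2/5 = 26167 - (-1)*(-6 + 1/(151 + 15*(-4)))**2/5 = 26167 - (-1)*(-6 + 1/(151 - 60))**2/5 = 26167 - (-1)*(-6 + 1/91)**2/5 = 26167 - (-1)*(-545/91)**2/5 = 26167 - (-1)*297025/(5*8281) = 26167 - 1*(-59405/8281) = 26167 + 59405/8281 = 216748332/8281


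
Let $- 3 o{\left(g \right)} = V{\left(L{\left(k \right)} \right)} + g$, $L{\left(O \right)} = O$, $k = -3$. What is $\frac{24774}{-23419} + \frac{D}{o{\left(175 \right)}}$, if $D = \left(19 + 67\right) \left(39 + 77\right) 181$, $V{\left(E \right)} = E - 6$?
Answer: $- \frac{63432043038}{1943777} \approx -32633.0$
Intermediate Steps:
$V{\left(E \right)} = -6 + E$
$o{\left(g \right)} = 3 - \frac{g}{3}$ ($o{\left(g \right)} = - \frac{\left(-6 - 3\right) + g}{3} = - \frac{-9 + g}{3} = 3 - \frac{g}{3}$)
$D = 1805656$ ($D = 86 \cdot 116 \cdot 181 = 9976 \cdot 181 = 1805656$)
$\frac{24774}{-23419} + \frac{D}{o{\left(175 \right)}} = \frac{24774}{-23419} + \frac{1805656}{3 - \frac{175}{3}} = 24774 \left(- \frac{1}{23419}\right) + \frac{1805656}{3 - \frac{175}{3}} = - \frac{24774}{23419} + \frac{1805656}{- \frac{166}{3}} = - \frac{24774}{23419} + 1805656 \left(- \frac{3}{166}\right) = - \frac{24774}{23419} - \frac{2708484}{83} = - \frac{63432043038}{1943777}$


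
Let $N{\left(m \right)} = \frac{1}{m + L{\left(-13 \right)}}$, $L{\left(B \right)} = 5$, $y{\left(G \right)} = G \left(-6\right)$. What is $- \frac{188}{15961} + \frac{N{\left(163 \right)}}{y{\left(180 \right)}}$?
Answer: $- \frac{34126681}{2895963840} \approx -0.011784$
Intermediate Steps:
$y{\left(G \right)} = - 6 G$
$N{\left(m \right)} = \frac{1}{5 + m}$ ($N{\left(m \right)} = \frac{1}{m + 5} = \frac{1}{5 + m}$)
$- \frac{188}{15961} + \frac{N{\left(163 \right)}}{y{\left(180 \right)}} = - \frac{188}{15961} + \frac{1}{\left(5 + 163\right) \left(\left(-6\right) 180\right)} = \left(-188\right) \frac{1}{15961} + \frac{1}{168 \left(-1080\right)} = - \frac{188}{15961} + \frac{1}{168} \left(- \frac{1}{1080}\right) = - \frac{188}{15961} - \frac{1}{181440} = - \frac{34126681}{2895963840}$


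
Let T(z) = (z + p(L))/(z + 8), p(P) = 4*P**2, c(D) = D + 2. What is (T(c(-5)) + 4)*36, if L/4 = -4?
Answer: 37476/5 ≈ 7495.2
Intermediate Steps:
L = -16 (L = 4*(-4) = -16)
c(D) = 2 + D
T(z) = (1024 + z)/(8 + z) (T(z) = (z + 4*(-16)**2)/(z + 8) = (z + 4*256)/(8 + z) = (z + 1024)/(8 + z) = (1024 + z)/(8 + z))
(T(c(-5)) + 4)*36 = ((1024 + (2 - 5))/(8 + (2 - 5)) + 4)*36 = ((1024 - 3)/(8 - 3) + 4)*36 = (1021/5 + 4)*36 = (1041/5)*36 = 37476/5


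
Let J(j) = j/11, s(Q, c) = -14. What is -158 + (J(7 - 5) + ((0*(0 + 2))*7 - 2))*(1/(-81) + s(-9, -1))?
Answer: -118078/891 ≈ -132.52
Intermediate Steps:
J(j) = j/11 (J(j) = j*(1/11) = j/11)
-158 + (J(7 - 5) + ((0*(0 + 2))*7 - 2))*(1/(-81) + s(-9, -1)) = -158 + ((7 - 5)/11 + ((0*(0 + 2))*7 - 2))*(1/(-81) - 14) = -158 + ((1/11)*2 + ((0*2)*7 - 2))*(-1/81 - 14) = -158 + (2/11 + (0*7 - 2))*(-1135/81) = -158 + (2/11 + (0 - 2))*(-1135/81) = -158 + (2/11 - 2)*(-1135/81) = -158 - 20/11*(-1135/81) = -158 + 22700/891 = -118078/891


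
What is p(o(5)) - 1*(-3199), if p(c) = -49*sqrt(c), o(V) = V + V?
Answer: 3199 - 49*sqrt(10) ≈ 3044.0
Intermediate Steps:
o(V) = 2*V
p(o(5)) - 1*(-3199) = -49*sqrt(10) - 1*(-3199) = -49*sqrt(10) + 3199 = 3199 - 49*sqrt(10)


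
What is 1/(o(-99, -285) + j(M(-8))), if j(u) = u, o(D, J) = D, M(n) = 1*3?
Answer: -1/96 ≈ -0.010417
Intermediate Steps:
M(n) = 3
1/(o(-99, -285) + j(M(-8))) = 1/(-99 + 3) = 1/(-96) = -1/96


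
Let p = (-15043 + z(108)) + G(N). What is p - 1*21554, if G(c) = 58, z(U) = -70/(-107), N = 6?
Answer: -3909603/107 ≈ -36538.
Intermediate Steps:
z(U) = 70/107 (z(U) = -70*(-1/107) = 70/107)
p = -1603325/107 (p = (-15043 + 70/107) + 58 = -1609531/107 + 58 = -1603325/107 ≈ -14984.)
p - 1*21554 = -1603325/107 - 1*21554 = -1603325/107 - 21554 = -3909603/107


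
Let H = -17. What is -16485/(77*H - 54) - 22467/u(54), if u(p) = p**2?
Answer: 5815913/1324836 ≈ 4.3899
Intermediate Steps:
-16485/(77*H - 54) - 22467/u(54) = -16485/(77*(-17) - 54) - 22467/(54**2) = -16485/(-1309 - 54) - 22467/2916 = -16485/(-1363) - 22467*1/2916 = -16485*(-1/1363) - 7489/972 = 16485/1363 - 7489/972 = 5815913/1324836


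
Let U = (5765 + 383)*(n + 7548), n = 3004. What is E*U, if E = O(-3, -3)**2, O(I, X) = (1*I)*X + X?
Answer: 2335453056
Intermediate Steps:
O(I, X) = X + I*X (O(I, X) = I*X + X = X + I*X)
U = 64873696 (U = (5765 + 383)*(3004 + 7548) = 6148*10552 = 64873696)
E = 36 (E = (-3*(1 - 3))**2 = (-3*(-2))**2 = 6**2 = 36)
E*U = 36*64873696 = 2335453056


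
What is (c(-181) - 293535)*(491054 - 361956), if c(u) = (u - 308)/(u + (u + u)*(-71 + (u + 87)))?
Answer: -2256596402503992/59549 ≈ -3.7895e+10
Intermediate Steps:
c(u) = (-308 + u)/(u + 2*u*(16 + u)) (c(u) = (-308 + u)/(u + (2*u)*(-71 + (87 + u))) = (-308 + u)/(u + (2*u)*(16 + u)) = (-308 + u)/(u + 2*u*(16 + u)))
(c(-181) - 293535)*(491054 - 361956) = ((-308 - 181)/((-181)*(33 + 2*(-181))) - 293535)*(491054 - 361956) = (-1/181*(-489)/(33 - 362) - 293535)*129098 = (-1/181*(-489)/(-329) - 293535)*129098 = (-1/181*(-1/329)*(-489) - 293535)*129098 = (-489/59549 - 293535)*129098 = -17479716204/59549*129098 = -2256596402503992/59549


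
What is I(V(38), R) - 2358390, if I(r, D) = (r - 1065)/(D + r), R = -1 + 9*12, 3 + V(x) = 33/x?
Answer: -9398224701/3985 ≈ -2.3584e+6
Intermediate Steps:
V(x) = -3 + 33/x
R = 107 (R = -1 + 108 = 107)
I(r, D) = (-1065 + r)/(D + r)
I(V(38), R) - 2358390 = (-1065 + (-3 + 33/38))/(107 + (-3 + 33/38)) - 2358390 = (-1065 - 81/38)/(107 - 81/38) - 2358390 = -40551/38/(3985/38) - 2358390 = (38/3985)*(-40551/38) - 2358390 = -40551/3985 - 2358390 = -9398224701/3985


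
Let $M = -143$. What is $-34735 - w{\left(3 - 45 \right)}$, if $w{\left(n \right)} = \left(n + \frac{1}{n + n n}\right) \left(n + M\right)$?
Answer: $- \frac{73193425}{1722} \approx -42505.0$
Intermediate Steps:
$w{\left(n \right)} = \left(-143 + n\right) \left(n + \frac{1}{n + n^{2}}\right)$ ($w{\left(n \right)} = \left(n + \frac{1}{n + n n}\right) \left(n - 143\right) = \left(n + \frac{1}{n + n^{2}}\right) \left(-143 + n\right) = \left(-143 + n\right) \left(n + \frac{1}{n + n^{2}}\right)$)
$-34735 - w{\left(3 - 45 \right)} = -34735 - \frac{-143 + \left(3 - 45\right) + \left(3 - 45\right)^{4} - 143 \left(3 - 45\right)^{2} - 142 \left(3 - 45\right)^{3}}{\left(3 - 45\right) \left(1 + \left(3 - 45\right)\right)} = -34735 - \frac{-143 - 42 + \left(-42\right)^{4} - 143 \left(-42\right)^{2} - 142 \left(-42\right)^{3}}{\left(-42\right) \left(1 - 42\right)} = -34735 - - \frac{-143 - 42 + 3111696 - 252252 - -10520496}{42 \left(-41\right)} = -34735 - \left(- \frac{1}{42}\right) \left(- \frac{1}{41}\right) \left(-143 - 42 + 3111696 - 252252 + 10520496\right) = -34735 - \left(- \frac{1}{42}\right) \left(- \frac{1}{41}\right) 13379755 = -34735 - \frac{13379755}{1722} = - \frac{73193425}{1722}$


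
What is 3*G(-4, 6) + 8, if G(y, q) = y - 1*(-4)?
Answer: 8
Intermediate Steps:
G(y, q) = 4 + y (G(y, q) = y + 4 = 4 + y)
3*G(-4, 6) + 8 = 3*(4 - 4) + 8 = 3*0 + 8 = 0 + 8 = 8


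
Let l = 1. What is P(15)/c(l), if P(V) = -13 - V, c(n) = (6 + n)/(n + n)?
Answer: -8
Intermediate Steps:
c(n) = (6 + n)/(2*n) (c(n) = (6 + n)/((2*n)) = (6 + n)*(1/(2*n)) = (6 + n)/(2*n))
P(15)/c(l) = (-13 - 1*15)/(((½)*(6 + 1)/1)) = (-13 - 15)/(((½)*1*7)) = -28/7/2 = -28*2/7 = -8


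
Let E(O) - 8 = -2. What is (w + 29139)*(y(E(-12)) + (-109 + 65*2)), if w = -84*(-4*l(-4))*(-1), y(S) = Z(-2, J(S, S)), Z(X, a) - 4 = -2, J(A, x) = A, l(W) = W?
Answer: 701109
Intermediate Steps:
E(O) = 6 (E(O) = 8 - 2 = 6)
Z(X, a) = 2 (Z(X, a) = 4 - 2 = 2)
y(S) = 2
w = 1344 (w = -84*(-4*(-4))*(-1) = -1344*(-1) = -84*(-16) = 1344)
(w + 29139)*(y(E(-12)) + (-109 + 65*2)) = (1344 + 29139)*(2 + (-109 + 65*2)) = 30483*(2 + (-109 + 130)) = 30483*(2 + 21) = 30483*23 = 701109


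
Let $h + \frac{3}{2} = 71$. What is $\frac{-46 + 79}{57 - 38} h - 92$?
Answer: $\frac{1091}{38} \approx 28.711$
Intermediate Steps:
$h = \frac{139}{2}$ ($h = - \frac{3}{2} + 71 = \frac{139}{2} \approx 69.5$)
$\frac{-46 + 79}{57 - 38} h - 92 = \frac{-46 + 79}{57 - 38} \cdot \frac{139}{2} - 92 = \frac{33}{19} \cdot \frac{139}{2} - 92 = \frac{4587}{38} - 92 = \frac{1091}{38}$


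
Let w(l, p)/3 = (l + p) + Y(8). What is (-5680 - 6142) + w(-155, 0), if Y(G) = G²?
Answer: -12095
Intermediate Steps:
w(l, p) = 192 + 3*l + 3*p (w(l, p) = 3*((l + p) + 8²) = 3*((l + p) + 64) = 3*(64 + l + p) = 192 + 3*l + 3*p)
(-5680 - 6142) + w(-155, 0) = (-5680 - 6142) + (192 + 3*(-155) + 3*0) = -11822 + (192 - 465 + 0) = -11822 - 273 = -12095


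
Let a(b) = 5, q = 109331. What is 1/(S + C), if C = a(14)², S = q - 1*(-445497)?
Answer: 1/554853 ≈ 1.8023e-6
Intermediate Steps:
S = 554828 (S = 109331 - 1*(-445497) = 109331 + 445497 = 554828)
C = 25 (C = 5² = 25)
1/(S + C) = 1/(554828 + 25) = 1/554853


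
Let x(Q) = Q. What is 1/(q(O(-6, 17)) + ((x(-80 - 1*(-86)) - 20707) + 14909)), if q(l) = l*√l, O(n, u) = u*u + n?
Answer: -5792/10882077 - 283*√283/10882077 ≈ -0.00096974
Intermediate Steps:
O(n, u) = n + u² (O(n, u) = u² + n = n + u²)
q(l) = l^(3/2)
1/(q(O(-6, 17)) + ((x(-80 - 1*(-86)) - 20707) + 14909)) = 1/((-6 + 17²)^(3/2) + (((-80 - 1*(-86)) - 20707) + 14909)) = 1/((-6 + 289)^(3/2) + (((-80 + 86) - 20707) + 14909)) = 1/(283^(3/2) + ((6 - 20707) + 14909)) = 1/(283*√283 + (-20701 + 14909)) = 1/(283*√283 - 5792) = 1/(-5792 + 283*√283)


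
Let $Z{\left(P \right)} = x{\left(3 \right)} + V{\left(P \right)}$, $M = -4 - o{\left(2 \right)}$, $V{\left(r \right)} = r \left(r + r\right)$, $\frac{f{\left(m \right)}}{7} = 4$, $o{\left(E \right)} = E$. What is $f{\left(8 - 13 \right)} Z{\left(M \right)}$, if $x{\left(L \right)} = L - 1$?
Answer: $2072$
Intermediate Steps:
$f{\left(m \right)} = 28$ ($f{\left(m \right)} = 7 \cdot 4 = 28$)
$V{\left(r \right)} = 2 r^{2}$ ($V{\left(r \right)} = r 2 r = 2 r^{2}$)
$M = -6$ ($M = -4 - 2 = -6$)
$x{\left(L \right)} = -1 + L$ ($x{\left(L \right)} = L - 1 = -1 + L$)
$Z{\left(P \right)} = 2 + 2 P^{2}$ ($Z{\left(P \right)} = \left(-1 + 3\right) + 2 P^{2} = 2 + 2 P^{2}$)
$f{\left(8 - 13 \right)} Z{\left(M \right)} = 28 \left(2 + 2 \left(-6\right)^{2}\right) = 28 \left(2 + 2 \cdot 36\right) = 28 \left(2 + 72\right) = 28 \cdot 74 = 2072$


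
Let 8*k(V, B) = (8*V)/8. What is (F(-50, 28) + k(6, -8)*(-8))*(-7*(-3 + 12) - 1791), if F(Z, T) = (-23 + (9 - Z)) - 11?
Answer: -35226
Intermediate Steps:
k(V, B) = V/8 (k(V, B) = ((8*V)/8)/8 = ((8*V)*(⅛))/8 = V/8)
F(Z, T) = -25 - Z (F(Z, T) = (-14 - Z) - 11 = -25 - Z)
(F(-50, 28) + k(6, -8)*(-8))*(-7*(-3 + 12) - 1791) = ((-25 - 1*(-50)) + ((⅛)*6)*(-8))*(-7*(-3 + 12) - 1791) = ((-25 + 50) + (¾)*(-8))*(-7*9 - 1791) = (25 - 6)*(-63 - 1791) = 19*(-1854) = -35226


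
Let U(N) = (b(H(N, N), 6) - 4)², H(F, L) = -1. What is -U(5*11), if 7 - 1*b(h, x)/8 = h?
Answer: -3600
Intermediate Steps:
b(h, x) = 56 - 8*h
U(N) = 3600 (U(N) = ((56 - 8*(-1)) - 4)² = ((56 + 8) - 4)² = (64 - 4)² = 60² = 3600)
-U(5*11) = -1*3600 = -3600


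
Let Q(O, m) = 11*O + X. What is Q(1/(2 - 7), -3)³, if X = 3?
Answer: 64/125 ≈ 0.51200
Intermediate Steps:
Q(O, m) = 3 + 11*O (Q(O, m) = 11*O + 3 = 3 + 11*O)
Q(1/(2 - 7), -3)³ = (3 + 11/(2 - 7))³ = (3 + 11/(-5))³ = (3 + 11*(-⅕))³ = (3 - 11/5)³ = (⅘)³ = 64/125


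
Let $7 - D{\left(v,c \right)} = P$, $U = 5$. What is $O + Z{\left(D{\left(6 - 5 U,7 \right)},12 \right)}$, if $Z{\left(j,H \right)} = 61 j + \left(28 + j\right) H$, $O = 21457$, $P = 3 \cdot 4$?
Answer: $21428$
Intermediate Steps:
$P = 12$
$D{\left(v,c \right)} = -5$ ($D{\left(v,c \right)} = 7 - 12 = -5$)
$Z{\left(j,H \right)} = 61 j + H \left(28 + j\right)$
$O + Z{\left(D{\left(6 - 5 U,7 \right)},12 \right)} = 21457 + \left(28 \cdot 12 + 61 \left(-5\right) + 12 \left(-5\right)\right) = 21457 - 29 = 21428$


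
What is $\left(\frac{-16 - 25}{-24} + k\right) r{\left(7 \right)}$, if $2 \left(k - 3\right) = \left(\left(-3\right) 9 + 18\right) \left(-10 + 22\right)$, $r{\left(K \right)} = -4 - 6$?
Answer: $\frac{5915}{12} \approx 492.92$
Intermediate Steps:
$r{\left(K \right)} = -10$ ($r{\left(K \right)} = -4 - 6 = -10$)
$k = -51$ ($k = 3 + \frac{\left(\left(-3\right) 9 + 18\right) \left(-10 + 22\right)}{2} = 3 + \frac{\left(-27 + 18\right) 12}{2} = 3 + \frac{\left(-9\right) 12}{2} = 3 + \frac{1}{2} \left(-108\right) = 3 - 54 = -51$)
$\left(\frac{-16 - 25}{-24} + k\right) r{\left(7 \right)} = \left(\frac{-16 - 25}{-24} - 51\right) \left(-10\right) = \left(\left(-16 - 25\right) \left(- \frac{1}{24}\right) - 51\right) \left(-10\right) = \left(\left(-41\right) \left(- \frac{1}{24}\right) - 51\right) \left(-10\right) = \left(\frac{41}{24} - 51\right) \left(-10\right) = \left(- \frac{1183}{24}\right) \left(-10\right) = \frac{5915}{12}$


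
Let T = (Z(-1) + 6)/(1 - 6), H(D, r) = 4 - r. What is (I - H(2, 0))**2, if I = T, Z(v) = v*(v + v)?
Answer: 784/25 ≈ 31.360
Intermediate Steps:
Z(v) = 2*v**2 (Z(v) = v*(2*v) = 2*v**2)
T = -8/5 (T = (2*(-1)**2 + 6)/(1 - 6) = (2*1 + 6)/(-5) = (2 + 6)*(-1/5) = 8*(-1/5) = -8/5 ≈ -1.6000)
I = -8/5 ≈ -1.6000
(I - H(2, 0))**2 = (-8/5 - (4 - 1*0))**2 = (-8/5 - (4 + 0))**2 = (-8/5 - 1*4)**2 = (-8/5 - 4)**2 = (-28/5)**2 = 784/25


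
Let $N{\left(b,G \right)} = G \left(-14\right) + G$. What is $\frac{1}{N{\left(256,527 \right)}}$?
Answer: $- \frac{1}{6851} \approx -0.00014596$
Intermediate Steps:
$N{\left(b,G \right)} = - 13 G$ ($N{\left(b,G \right)} = - 14 G + G = - 13 G$)
$\frac{1}{N{\left(256,527 \right)}} = \frac{1}{\left(-13\right) 527} = \frac{1}{-6851} = - \frac{1}{6851}$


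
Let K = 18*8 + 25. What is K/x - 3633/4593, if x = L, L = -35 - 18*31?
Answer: -976862/907883 ≈ -1.0760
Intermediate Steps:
K = 169 (K = 144 + 25 = 169)
L = -593 (L = -35 - 558 = -593)
x = -593
K/x - 3633/4593 = 169/(-593) - 3633/4593 = 169*(-1/593) - 3633*1/4593 = -169/593 - 1211/1531 = -976862/907883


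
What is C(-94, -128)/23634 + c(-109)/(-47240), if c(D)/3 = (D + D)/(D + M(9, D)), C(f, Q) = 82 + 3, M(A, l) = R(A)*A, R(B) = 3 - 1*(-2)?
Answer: 60382241/17863522560 ≈ 0.0033802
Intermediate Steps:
R(B) = 5 (R(B) = 3 + 2 = 5)
M(A, l) = 5*A
C(f, Q) = 85
c(D) = 6*D/(45 + D) (c(D) = 3*((D + D)/(D + 5*9)) = 3*((2*D)/(D + 45)) = 3*((2*D)/(45 + D)) = 3*(2*D/(45 + D)) = 6*D/(45 + D))
C(-94, -128)/23634 + c(-109)/(-47240) = 85/23634 + (6*(-109)/(45 - 109))/(-47240) = 85*(1/23634) + (6*(-109)/(-64))*(-1/47240) = 85/23634 + (6*(-109)*(-1/64))*(-1/47240) = 85/23634 + (327/32)*(-1/47240) = 85/23634 - 327/1511680 = 60382241/17863522560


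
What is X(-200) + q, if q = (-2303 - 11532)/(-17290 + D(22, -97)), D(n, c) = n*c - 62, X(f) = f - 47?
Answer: -4799207/19486 ≈ -246.29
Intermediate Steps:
X(f) = -47 + f
D(n, c) = -62 + c*n (D(n, c) = c*n - 62 = -62 + c*n)
q = 13835/19486 (q = (-2303 - 11532)/(-17290 + (-62 - 97*22)) = -13835/(-17290 + (-62 - 2134)) = -13835/(-17290 - 2196) = -13835/(-19486) = -13835*(-1/19486) = 13835/19486 ≈ 0.71000)
X(-200) + q = (-47 - 200) + 13835/19486 = -247 + 13835/19486 = -4799207/19486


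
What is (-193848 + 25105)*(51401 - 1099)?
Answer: -8488110386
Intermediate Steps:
(-193848 + 25105)*(51401 - 1099) = -168743*50302 = -8488110386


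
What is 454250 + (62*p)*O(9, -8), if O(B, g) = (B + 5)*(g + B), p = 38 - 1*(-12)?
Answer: 497650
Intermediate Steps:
p = 50 (p = 38 + 12 = 50)
O(B, g) = (5 + B)*(B + g)
454250 + (62*p)*O(9, -8) = 454250 + (62*50)*(9² + 5*9 + 5*(-8) + 9*(-8)) = 454250 + 3100*(81 + 45 - 40 - 72) = 454250 + 3100*14 = 454250 + 43400 = 497650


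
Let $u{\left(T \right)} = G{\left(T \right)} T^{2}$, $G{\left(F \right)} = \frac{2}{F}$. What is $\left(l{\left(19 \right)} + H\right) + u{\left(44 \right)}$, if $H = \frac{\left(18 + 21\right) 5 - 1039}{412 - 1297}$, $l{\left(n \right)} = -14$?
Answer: $\frac{66334}{885} \approx 74.954$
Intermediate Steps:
$H = \frac{844}{885}$ ($H = \frac{39 \cdot 5 - 1039}{-885} = \left(195 - 1039\right) \left(- \frac{1}{885}\right) = \left(-844\right) \left(- \frac{1}{885}\right) = \frac{844}{885} \approx 0.95367$)
$u{\left(T \right)} = 2 T$ ($u{\left(T \right)} = \frac{2}{T} T^{2} = 2 T$)
$\left(l{\left(19 \right)} + H\right) + u{\left(44 \right)} = \left(-14 + \frac{844}{885}\right) + 2 \cdot 44 = - \frac{11546}{885} + 88 = \frac{66334}{885}$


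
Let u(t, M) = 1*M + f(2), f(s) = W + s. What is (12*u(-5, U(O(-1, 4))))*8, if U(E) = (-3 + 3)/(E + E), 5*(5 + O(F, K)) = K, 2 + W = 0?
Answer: 0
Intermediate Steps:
W = -2 (W = -2 + 0 = -2)
O(F, K) = -5 + K/5
U(E) = 0 (U(E) = 0/((2*E)) = 0*(1/(2*E)) = 0)
f(s) = -2 + s
u(t, M) = M (u(t, M) = 1*M + (-2 + 2) = M + 0 = M)
(12*u(-5, U(O(-1, 4))))*8 = (12*0)*8 = 0*8 = 0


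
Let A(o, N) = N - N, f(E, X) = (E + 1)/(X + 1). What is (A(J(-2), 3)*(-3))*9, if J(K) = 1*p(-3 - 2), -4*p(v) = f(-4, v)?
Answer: 0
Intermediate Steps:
f(E, X) = (1 + E)/(1 + X)
p(v) = 3/(4*(1 + v)) (p(v) = -(1 - 4)/(4*(1 + v)) = -(-3)/(4*(1 + v)) = 3/(4*(1 + v)))
J(K) = -3/16 (J(K) = 1*(3/(4*(1 + (-3 - 2)))) = 1*(3/(4*(1 - 5))) = 1*((¾)/(-4)) = 1*((¾)*(-¼)) = 1*(-3/16) = -3/16)
A(o, N) = 0
(A(J(-2), 3)*(-3))*9 = (0*(-3))*9 = 0*9 = 0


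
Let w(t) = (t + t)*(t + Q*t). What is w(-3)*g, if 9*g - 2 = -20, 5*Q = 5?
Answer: -72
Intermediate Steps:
Q = 1 (Q = (1/5)*5 = 1)
g = -2 (g = 2/9 + (1/9)*(-20) = 2/9 - 20/9 = -2)
w(t) = 4*t**2 (w(t) = (t + t)*(t + 1*t) = (2*t)*(t + t) = (2*t)*(2*t) = 4*t**2)
w(-3)*g = (4*(-3)**2)*(-2) = (4*9)*(-2) = 36*(-2) = -72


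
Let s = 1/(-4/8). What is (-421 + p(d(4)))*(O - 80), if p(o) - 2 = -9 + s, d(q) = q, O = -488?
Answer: 244240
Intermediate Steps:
s = -2 (s = 1/(-4*⅛) = 1/(-½) = -2)
p(o) = -9 (p(o) = 2 + (-9 - 2) = 2 - 11 = -9)
(-421 + p(d(4)))*(O - 80) = (-421 - 9)*(-488 - 80) = -430*(-568) = 244240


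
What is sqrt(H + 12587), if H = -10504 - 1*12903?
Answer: 2*I*sqrt(2705) ≈ 104.02*I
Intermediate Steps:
H = -23407 (H = -10504 - 12903 = -23407)
sqrt(H + 12587) = sqrt(-23407 + 12587) = sqrt(-10820) = 2*I*sqrt(2705)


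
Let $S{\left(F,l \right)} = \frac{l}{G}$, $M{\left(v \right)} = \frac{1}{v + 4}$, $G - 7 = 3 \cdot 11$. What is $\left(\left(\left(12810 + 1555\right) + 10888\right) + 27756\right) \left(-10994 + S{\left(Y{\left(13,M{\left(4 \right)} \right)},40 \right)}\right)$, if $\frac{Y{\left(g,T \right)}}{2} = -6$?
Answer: $-582727937$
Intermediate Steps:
$G = 40$ ($G = 7 + 3 \cdot 11 = 7 + 33 = 40$)
$M{\left(v \right)} = \frac{1}{4 + v}$
$Y{\left(g,T \right)} = -12$ ($Y{\left(g,T \right)} = 2 \left(-6\right) = -12$)
$S{\left(F,l \right)} = \frac{l}{40}$
$\left(\left(\left(12810 + 1555\right) + 10888\right) + 27756\right) \left(-10994 + S{\left(Y{\left(13,M{\left(4 \right)} \right)},40 \right)}\right) = \left(\left(\left(12810 + 1555\right) + 10888\right) + 27756\right) \left(-10994 + \frac{1}{40} \cdot 40\right) = \left(\left(14365 + 10888\right) + 27756\right) \left(-10994 + 1\right) = \left(25253 + 27756\right) \left(-10993\right) = 53009 \left(-10993\right) = -582727937$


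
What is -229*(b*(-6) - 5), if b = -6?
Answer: -7099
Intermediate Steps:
-229*(b*(-6) - 5) = -229*(-6*(-6) - 5) = -229*(36 - 5) = -229*31 = -7099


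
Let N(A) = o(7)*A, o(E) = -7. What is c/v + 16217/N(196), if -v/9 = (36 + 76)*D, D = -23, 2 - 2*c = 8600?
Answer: -4546109/378672 ≈ -12.005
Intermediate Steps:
c = -4299 (c = 1 - 1/2*8600 = 1 - 4300 = -4299)
v = 23184 (v = -9*(36 + 76)*(-23) = -1008*(-23) = -9*(-2576) = 23184)
N(A) = -7*A
c/v + 16217/N(196) = -4299/23184 + 16217/((-7*196)) = -4299*1/23184 + 16217/(-1372) = -1433/7728 + 16217*(-1/1372) = -1433/7728 - 16217/1372 = -4546109/378672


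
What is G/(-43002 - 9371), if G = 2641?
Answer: -2641/52373 ≈ -0.050427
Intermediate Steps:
G/(-43002 - 9371) = 2641/(-43002 - 9371) = 2641/(-52373) = 2641*(-1/52373) = -2641/52373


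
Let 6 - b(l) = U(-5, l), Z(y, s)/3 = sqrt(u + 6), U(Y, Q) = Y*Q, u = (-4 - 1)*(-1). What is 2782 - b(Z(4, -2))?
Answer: 2776 - 15*sqrt(11) ≈ 2726.3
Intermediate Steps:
u = 5 (u = -5*(-1) = 5)
U(Y, Q) = Q*Y
Z(y, s) = 3*sqrt(11) (Z(y, s) = 3*sqrt(5 + 6) = 3*sqrt(11))
b(l) = 6 + 5*l (b(l) = 6 - l*(-5) = 6 - (-5)*l = 6 + 5*l)
2782 - b(Z(4, -2)) = 2782 - (6 + 5*(3*sqrt(11))) = 2782 - (6 + 15*sqrt(11)) = 2782 + (-6 - 15*sqrt(11)) = 2776 - 15*sqrt(11)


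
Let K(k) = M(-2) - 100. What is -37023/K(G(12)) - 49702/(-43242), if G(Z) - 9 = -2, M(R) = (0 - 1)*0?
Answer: 802959383/2162100 ≈ 371.38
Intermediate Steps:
M(R) = 0 (M(R) = -1*0 = 0)
G(Z) = 7 (G(Z) = 9 - 2 = 7)
K(k) = -100 (K(k) = 0 - 100 = -100)
-37023/K(G(12)) - 49702/(-43242) = -37023/(-100) - 49702/(-43242) = -37023*(-1/100) - 49702*(-1/43242) = 37023/100 + 24851/21621 = 802959383/2162100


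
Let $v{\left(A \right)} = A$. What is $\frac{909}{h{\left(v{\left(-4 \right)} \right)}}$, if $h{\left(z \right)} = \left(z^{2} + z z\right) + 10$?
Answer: $\frac{303}{14} \approx 21.643$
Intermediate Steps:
$h{\left(z \right)} = 10 + 2 z^{2}$ ($h{\left(z \right)} = \left(z^{2} + z^{2}\right) + 10 = 2 z^{2} + 10 = 10 + 2 z^{2}$)
$\frac{909}{h{\left(v{\left(-4 \right)} \right)}} = \frac{909}{10 + 2 \left(-4\right)^{2}} = \frac{909}{10 + 2 \cdot 16} = \frac{909}{10 + 32} = \frac{909}{42} = 909 \cdot \frac{1}{42} = \frac{303}{14}$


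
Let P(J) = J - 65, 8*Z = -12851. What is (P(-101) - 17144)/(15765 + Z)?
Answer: -138480/113269 ≈ -1.2226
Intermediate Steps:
Z = -12851/8 (Z = (1/8)*(-12851) = -12851/8 ≈ -1606.4)
P(J) = -65 + J
(P(-101) - 17144)/(15765 + Z) = ((-65 - 101) - 17144)/(15765 - 12851/8) = (-166 - 17144)/(113269/8) = -17310*8/113269 = -138480/113269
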